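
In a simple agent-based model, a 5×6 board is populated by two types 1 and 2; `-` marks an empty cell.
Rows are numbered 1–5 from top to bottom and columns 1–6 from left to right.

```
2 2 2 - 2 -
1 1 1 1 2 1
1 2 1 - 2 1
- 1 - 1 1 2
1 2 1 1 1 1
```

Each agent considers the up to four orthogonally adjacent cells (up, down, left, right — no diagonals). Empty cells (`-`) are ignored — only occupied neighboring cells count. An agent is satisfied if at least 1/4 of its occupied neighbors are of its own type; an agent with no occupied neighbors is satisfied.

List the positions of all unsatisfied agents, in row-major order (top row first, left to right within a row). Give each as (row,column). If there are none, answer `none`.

Row 1: (1,1)2 1/2 ✓ · (1,2)2 2/3 ✓ · (1,3)2 1/2 ✓ · (1,5)2 1/1 ✓
Row 2: (2,1)1 2/3 ✓ · (2,2)1 2/4 ✓ · (2,3)1 3/4 ✓ · (2,4)1 1/2 ✓ · (2,5)2 2/4 ✓ · (2,6)1 1/2 ✓
Row 3: (3,1)1 1/2 ✓ · (3,2)2 0/4 ✗ · (3,3)1 1/2 ✓ · (3,5)2 1/3 ✓ · (3,6)1 1/3 ✓
Row 4: (4,2)1 0/2 ✗ · (4,4)1 2/2 ✓ · (4,5)1 2/4 ✓ · (4,6)2 0/3 ✗
Row 5: (5,1)1 0/1 ✗ · (5,2)2 0/3 ✗ · (5,3)1 1/2 ✓ · (5,4)1 3/3 ✓ · (5,5)1 3/3 ✓ · (5,6)1 1/2 ✓

(3,2), (4,2), (4,6), (5,1), (5,2)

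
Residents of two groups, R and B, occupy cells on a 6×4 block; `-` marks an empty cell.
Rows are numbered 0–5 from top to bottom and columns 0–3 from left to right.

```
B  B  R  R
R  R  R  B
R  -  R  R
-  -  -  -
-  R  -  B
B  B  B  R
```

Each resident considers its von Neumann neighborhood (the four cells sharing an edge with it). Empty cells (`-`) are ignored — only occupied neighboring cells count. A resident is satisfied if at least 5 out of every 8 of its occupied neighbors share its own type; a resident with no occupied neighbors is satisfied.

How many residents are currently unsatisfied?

Row 0: (0,0)B 1/2 unhappy · (0,1)B 1/3 unhappy · (0,2)R 2/3 ok · (0,3)R 1/2 unhappy
Row 1: (1,0)R 2/3 ok · (1,1)R 2/3 ok · (1,2)R 3/4 ok · (1,3)B 0/3 unhappy
Row 2: (2,0)R 1/1 ok · (2,2)R 2/2 ok · (2,3)R 1/2 unhappy
Row 4: (4,1)R 0/1 unhappy · (4,3)B 0/1 unhappy
Row 5: (5,0)B 1/1 ok · (5,1)B 2/3 ok · (5,2)B 1/2 unhappy · (5,3)R 0/2 unhappy
Unsatisfied: (0,0), (0,1), (0,3), (1,3), (2,3), (4,1), (4,3), (5,2), (5,3) — 9 in total.

9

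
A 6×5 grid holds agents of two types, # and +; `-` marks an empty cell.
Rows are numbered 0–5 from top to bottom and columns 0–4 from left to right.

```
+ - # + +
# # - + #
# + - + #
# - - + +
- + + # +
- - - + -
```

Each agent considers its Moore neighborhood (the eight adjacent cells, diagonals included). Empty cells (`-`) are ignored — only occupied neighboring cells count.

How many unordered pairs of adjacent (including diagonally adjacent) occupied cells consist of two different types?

Scan each occupied cell's neighbors to the right and below (and the two forward diagonals) so each pair is counted once.
Row 0: +(0,0)–#(1,0)≠ +(0,0)–#(1,1)≠ #(0,2)–+(0,3)≠ #(0,2)–+(1,3)≠ #(0,2)–#(1,1)= +(0,3)–+(0,4)= +(0,3)–+(1,3)= +(0,3)–#(1,4)≠ +(0,4)–#(1,4)≠ +(0,4)–+(1,3)=  → 6/10 unlike.
Row 1: #(1,0)–#(1,1)= #(1,0)–#(2,0)= #(1,0)–+(2,1)≠ #(1,1)–+(2,1)≠ #(1,1)–#(2,0)= +(1,3)–#(1,4)≠ +(1,3)–+(2,3)= +(1,3)–#(2,4)≠ #(1,4)–#(2,4)= #(1,4)–+(2,3)≠  → 5/10 unlike.
Row 2: #(2,0)–+(2,1)≠ #(2,0)–#(3,0)= +(2,1)–#(3,0)≠ +(2,3)–#(2,4)≠ +(2,3)–+(3,3)= +(2,3)–+(3,4)= #(2,4)–+(3,4)≠ #(2,4)–+(3,3)≠  → 5/8 unlike.
Row 3: #(3,0)–+(4,1)≠ +(3,3)–+(3,4)= +(3,3)–#(4,3)≠ +(3,3)–+(4,4)= +(3,3)–+(4,2)= +(3,4)–+(4,4)= +(3,4)–#(4,3)≠  → 3/7 unlike.
Row 4: +(4,1)–+(4,2)= +(4,2)–#(4,3)≠ +(4,2)–+(5,3)= #(4,3)–+(4,4)≠ #(4,3)–+(5,3)≠ +(4,4)–+(5,3)=  → 3/6 unlike.
Total adjacent occupied pairs: 41; unlike-type pairs: 22.

22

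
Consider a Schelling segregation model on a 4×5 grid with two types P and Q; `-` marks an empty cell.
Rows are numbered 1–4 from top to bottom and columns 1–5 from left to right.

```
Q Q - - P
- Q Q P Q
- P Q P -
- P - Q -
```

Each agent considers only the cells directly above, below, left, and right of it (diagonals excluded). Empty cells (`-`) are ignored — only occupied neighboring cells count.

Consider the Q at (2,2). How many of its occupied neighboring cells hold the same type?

Occupied neighbors of (2,2): (1,2)=Q, (3,2)=P, (2,3)=Q.
Same type (Q): 2 of 3.

2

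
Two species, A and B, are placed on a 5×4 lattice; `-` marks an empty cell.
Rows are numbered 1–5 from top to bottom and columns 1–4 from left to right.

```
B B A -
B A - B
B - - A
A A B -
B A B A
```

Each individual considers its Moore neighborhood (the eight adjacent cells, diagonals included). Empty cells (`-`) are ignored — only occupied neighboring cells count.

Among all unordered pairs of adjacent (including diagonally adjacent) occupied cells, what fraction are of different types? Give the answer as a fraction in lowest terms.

19/28

Scan each occupied cell's neighbors to the right and below (and the two forward diagonals) so each pair is counted once.
Row 1: B(1,1)–B(1,2)= B(1,1)–B(2,1)= B(1,1)–A(2,2)≠ B(1,2)–A(1,3)≠ B(1,2)–A(2,2)≠ B(1,2)–B(2,1)= A(1,3)–B(2,4)≠ A(1,3)–A(2,2)=  → 4/8 unlike.
Row 2: B(2,1)–A(2,2)≠ B(2,1)–B(3,1)= A(2,2)–B(3,1)≠ B(2,4)–A(3,4)≠  → 3/4 unlike.
Row 3: B(3,1)–A(4,1)≠ B(3,1)–A(4,2)≠ A(3,4)–B(4,3)≠  → 3/3 unlike.
Row 4: A(4,1)–A(4,2)= A(4,1)–B(5,1)≠ A(4,1)–A(5,2)= A(4,2)–B(4,3)≠ A(4,2)–A(5,2)= A(4,2)–B(5,3)≠ A(4,2)–B(5,1)≠ B(4,3)–B(5,3)= B(4,3)–A(5,4)≠ B(4,3)–A(5,2)≠  → 6/10 unlike.
Row 5: B(5,1)–A(5,2)≠ A(5,2)–B(5,3)≠ B(5,3)–A(5,4)≠  → 3/3 unlike.
Total adjacent occupied pairs: 28; unlike-type pairs: 19.
19/28 is already in lowest terms.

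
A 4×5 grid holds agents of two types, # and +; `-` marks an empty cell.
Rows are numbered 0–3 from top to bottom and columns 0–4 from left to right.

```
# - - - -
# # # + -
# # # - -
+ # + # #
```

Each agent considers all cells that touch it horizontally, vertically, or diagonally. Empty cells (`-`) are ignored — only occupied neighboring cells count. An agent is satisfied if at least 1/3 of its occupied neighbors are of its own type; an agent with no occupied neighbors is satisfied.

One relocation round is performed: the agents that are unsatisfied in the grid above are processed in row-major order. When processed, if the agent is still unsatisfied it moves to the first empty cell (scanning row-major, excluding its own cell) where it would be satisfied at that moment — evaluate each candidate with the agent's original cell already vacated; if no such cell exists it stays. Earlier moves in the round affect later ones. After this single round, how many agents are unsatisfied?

0

Initially unsatisfied (in order): (1,3), (3,0), (3,2).
  (1,3) → (0,4).
  (3,0) → (0,3).
  (3,2) → (0,2).
Resulting grid:
# - + + +
# # # - -
# # # - -
- # - # #
All satisfied now.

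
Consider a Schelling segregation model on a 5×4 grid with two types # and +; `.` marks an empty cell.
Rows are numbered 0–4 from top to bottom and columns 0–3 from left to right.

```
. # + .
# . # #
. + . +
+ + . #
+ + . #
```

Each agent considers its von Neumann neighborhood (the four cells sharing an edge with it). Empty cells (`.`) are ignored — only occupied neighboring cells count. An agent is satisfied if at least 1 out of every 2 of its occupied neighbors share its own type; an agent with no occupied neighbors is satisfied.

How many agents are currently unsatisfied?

Row 0: (0,1)# 0/1 not · (0,2)+ 0/2 not
Row 1: (1,0)# 0/0 satisfied · (1,2)# 1/2 satisfied · (1,3)# 1/2 satisfied
Row 2: (2,1)+ 1/1 satisfied · (2,3)+ 0/2 not
Row 3: (3,0)+ 2/2 satisfied · (3,1)+ 3/3 satisfied · (3,3)# 1/2 satisfied
Row 4: (4,0)+ 2/2 satisfied · (4,1)+ 2/2 satisfied · (4,3)# 1/1 satisfied
Unsatisfied: (0,1), (0,2), (2,3) — 3 in total.

3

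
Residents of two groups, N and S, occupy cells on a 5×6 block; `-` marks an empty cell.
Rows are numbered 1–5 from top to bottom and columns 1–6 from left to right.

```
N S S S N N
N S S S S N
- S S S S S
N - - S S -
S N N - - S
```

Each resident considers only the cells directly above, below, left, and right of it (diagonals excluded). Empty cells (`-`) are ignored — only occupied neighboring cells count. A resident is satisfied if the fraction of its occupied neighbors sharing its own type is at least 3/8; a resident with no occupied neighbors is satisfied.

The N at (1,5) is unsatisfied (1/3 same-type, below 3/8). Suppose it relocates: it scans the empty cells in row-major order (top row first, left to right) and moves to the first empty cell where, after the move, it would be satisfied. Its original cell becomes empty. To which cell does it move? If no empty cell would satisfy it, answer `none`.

Vacating (1,5). Empty cells in order:
  (3,1): 2/3 same-type → satisfied — stop here.

(3,1)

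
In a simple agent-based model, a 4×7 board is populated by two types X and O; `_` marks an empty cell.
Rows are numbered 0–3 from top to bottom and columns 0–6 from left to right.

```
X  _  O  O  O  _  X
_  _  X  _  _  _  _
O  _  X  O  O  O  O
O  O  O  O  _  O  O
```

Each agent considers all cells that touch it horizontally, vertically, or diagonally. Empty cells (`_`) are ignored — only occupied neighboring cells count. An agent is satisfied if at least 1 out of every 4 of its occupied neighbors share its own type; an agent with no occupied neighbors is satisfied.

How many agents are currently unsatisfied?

1

(0,0)X 0/0 satisfied
(0,2)O 1/2 satisfied
(0,3)O 2/3 satisfied
(0,4)O 1/1 satisfied
(0,6)X 0/0 satisfied
(1,2)X 1/4 satisfied
(2,0)O 2/2 satisfied
(2,2)X 1/5 not
(2,3)O 3/5 satisfied
(2,4)O 4/4 satisfied
(2,5)O 4/4 satisfied
(2,6)O 3/3 satisfied
(3,0)O 2/2 satisfied
(3,1)O 3/4 satisfied
(3,2)O 3/4 satisfied
(3,3)O 3/4 satisfied
(3,5)O 4/4 satisfied
(3,6)O 3/3 satisfied
Unsatisfied: (2,2) — 1 in total.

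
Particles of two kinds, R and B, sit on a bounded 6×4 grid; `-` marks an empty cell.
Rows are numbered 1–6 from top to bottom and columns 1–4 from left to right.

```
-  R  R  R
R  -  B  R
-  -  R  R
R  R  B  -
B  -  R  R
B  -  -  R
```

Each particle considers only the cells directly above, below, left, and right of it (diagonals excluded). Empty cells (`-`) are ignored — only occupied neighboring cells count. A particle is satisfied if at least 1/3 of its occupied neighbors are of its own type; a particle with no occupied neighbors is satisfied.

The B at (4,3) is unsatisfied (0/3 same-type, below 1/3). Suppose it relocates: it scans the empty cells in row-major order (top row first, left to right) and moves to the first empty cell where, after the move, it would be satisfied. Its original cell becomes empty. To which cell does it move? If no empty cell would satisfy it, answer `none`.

Vacating (4,3). Empty cells in order:
  (1,1): 0/2 same-type → still unsatisfied.
  (2,2): 1/3 same-type → satisfied — stop here.

(2,2)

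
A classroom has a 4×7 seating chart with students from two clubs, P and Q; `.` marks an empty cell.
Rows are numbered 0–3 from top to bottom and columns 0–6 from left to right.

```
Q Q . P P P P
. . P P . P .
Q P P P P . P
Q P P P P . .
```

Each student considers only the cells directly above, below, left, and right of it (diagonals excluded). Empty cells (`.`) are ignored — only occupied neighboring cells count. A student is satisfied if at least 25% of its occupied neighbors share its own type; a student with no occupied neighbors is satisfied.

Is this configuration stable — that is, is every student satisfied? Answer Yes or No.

Yes

Row 0: (0,0)Q 1/1 ✓ · (0,1)Q 1/1 ✓ · (0,3)P 2/2 ✓ · (0,4)P 2/2 ✓ · (0,5)P 3/3 ✓ · (0,6)P 1/1 ✓
Row 1: (1,2)P 2/2 ✓ · (1,3)P 3/3 ✓ · (1,5)P 1/1 ✓
Row 2: (2,0)Q 1/2 ✓ · (2,1)P 2/3 ✓ · (2,2)P 4/4 ✓ · (2,3)P 4/4 ✓ · (2,4)P 2/2 ✓ · (2,6)P 0/0 ✓
Row 3: (3,0)Q 1/2 ✓ · (3,1)P 2/3 ✓ · (3,2)P 3/3 ✓ · (3,3)P 3/3 ✓ · (3,4)P 2/2 ✓
All meet the threshold, so the configuration is stable.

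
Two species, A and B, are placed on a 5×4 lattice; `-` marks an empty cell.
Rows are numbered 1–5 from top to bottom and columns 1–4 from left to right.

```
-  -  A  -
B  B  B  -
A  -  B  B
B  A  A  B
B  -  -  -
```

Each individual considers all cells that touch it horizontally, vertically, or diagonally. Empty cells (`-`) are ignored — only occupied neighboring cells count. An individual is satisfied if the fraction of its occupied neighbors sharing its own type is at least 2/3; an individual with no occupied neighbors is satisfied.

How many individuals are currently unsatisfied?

8

(1,3)A 0/2 ✗
(2,1)B 1/2 ✗
(2,2)B 3/5 ✗
(2,3)B 3/4 ✓
(3,1)A 1/4 ✗
(3,3)B 4/6 ✓
(3,4)B 3/4 ✓
(4,1)B 1/3 ✗
(4,2)A 2/5 ✗
(4,3)A 1/4 ✗
(4,4)B 2/3 ✓
(5,1)B 1/2 ✗
Unsatisfied: (1,3), (2,1), (2,2), (3,1), (4,1), (4,2), (4,3), (5,1) — 8 in total.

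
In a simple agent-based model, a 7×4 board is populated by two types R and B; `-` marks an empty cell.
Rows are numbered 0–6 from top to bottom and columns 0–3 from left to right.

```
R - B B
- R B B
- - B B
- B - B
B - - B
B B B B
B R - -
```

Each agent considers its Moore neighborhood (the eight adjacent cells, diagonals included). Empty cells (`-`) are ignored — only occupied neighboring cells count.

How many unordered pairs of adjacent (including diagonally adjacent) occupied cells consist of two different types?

Scan each occupied cell's neighbors to the right and below (and the two forward diagonals) so each pair is counted once.
From row 0: 1 unlike of 7 pairs (running 1/7).
From row 1: 2 unlike of 7 pairs (running 3/14).
From row 2: 0 unlike of 4 pairs (running 3/18).
From row 3: 0 unlike of 2 pairs (running 3/20).
From row 4: 0 unlike of 4 pairs (running 3/24).
From row 5: 3 unlike of 8 pairs (running 6/32).
From row 6: 1 unlike of 1 pairs (running 7/33).
Total adjacent occupied pairs: 33; unlike-type pairs: 7.

7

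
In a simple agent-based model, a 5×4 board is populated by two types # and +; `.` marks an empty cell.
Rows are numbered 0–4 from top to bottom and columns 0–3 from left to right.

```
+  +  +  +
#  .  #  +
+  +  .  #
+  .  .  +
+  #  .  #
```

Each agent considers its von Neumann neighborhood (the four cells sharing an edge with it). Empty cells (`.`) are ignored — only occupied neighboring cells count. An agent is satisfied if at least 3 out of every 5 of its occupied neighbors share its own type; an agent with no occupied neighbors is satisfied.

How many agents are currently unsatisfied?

9

Row 0: (0,0)+ 1/2 unhappy · (0,1)+ 2/2 ok · (0,2)+ 2/3 ok · (0,3)+ 2/2 ok
Row 1: (1,0)# 0/2 unhappy · (1,2)# 0/2 unhappy · (1,3)+ 1/3 unhappy
Row 2: (2,0)+ 2/3 ok · (2,1)+ 1/1 ok · (2,3)# 0/2 unhappy
Row 3: (3,0)+ 2/2 ok · (3,3)+ 0/2 unhappy
Row 4: (4,0)+ 1/2 unhappy · (4,1)# 0/1 unhappy · (4,3)# 0/1 unhappy
Unsatisfied: (0,0), (1,0), (1,2), (1,3), (2,3), (3,3), (4,0), (4,1), (4,3) — 9 in total.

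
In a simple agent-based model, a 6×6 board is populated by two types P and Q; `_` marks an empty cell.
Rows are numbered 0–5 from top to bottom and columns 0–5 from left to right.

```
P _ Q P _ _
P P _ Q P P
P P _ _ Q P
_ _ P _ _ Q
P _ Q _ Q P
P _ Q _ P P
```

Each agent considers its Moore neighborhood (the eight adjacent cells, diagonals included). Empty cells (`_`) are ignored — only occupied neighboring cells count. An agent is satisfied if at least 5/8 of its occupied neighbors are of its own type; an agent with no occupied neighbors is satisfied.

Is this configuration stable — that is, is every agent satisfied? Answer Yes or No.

No

Row 0: (0,0)P 2/2 satisfied · (0,2)Q 1/3 not · (0,3)P 1/3 not
Row 1: (1,0)P 4/4 satisfied · (1,1)P 4/5 satisfied · (1,3)Q 2/4 not · (1,4)P 3/5 not · (1,5)P 2/3 satisfied
Row 2: (2,0)P 3/3 satisfied · (2,1)P 4/4 satisfied · (2,4)Q 2/5 not · (2,5)P 2/4 not
Row 3: (3,2)P 1/2 not · (3,5)Q 2/4 not
Row 4: (4,0)P 1/1 satisfied · (4,2)Q 1/2 not · (4,4)Q 1/4 not · (4,5)P 2/4 not
Row 5: (5,0)P 1/1 satisfied · (5,2)Q 1/1 satisfied · (5,4)P 2/3 satisfied · (5,5)P 2/3 satisfied
For instance (0,2) has only 1/3 same-type neighbors, below 5/8.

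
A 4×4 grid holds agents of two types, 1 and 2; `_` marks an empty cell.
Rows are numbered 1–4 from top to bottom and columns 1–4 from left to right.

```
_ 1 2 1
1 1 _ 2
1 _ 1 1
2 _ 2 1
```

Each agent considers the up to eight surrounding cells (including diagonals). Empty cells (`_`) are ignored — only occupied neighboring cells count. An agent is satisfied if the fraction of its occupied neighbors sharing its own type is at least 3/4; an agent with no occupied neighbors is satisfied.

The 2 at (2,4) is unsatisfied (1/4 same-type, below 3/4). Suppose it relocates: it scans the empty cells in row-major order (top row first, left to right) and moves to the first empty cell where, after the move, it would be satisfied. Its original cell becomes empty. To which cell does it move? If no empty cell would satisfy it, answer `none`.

Vacating (2,4). Empty cells in order:
  (1,1): 0/3 same-type → still unsatisfied.
  (2,3): 1/6 same-type → still unsatisfied.
  (3,2): 2/6 same-type → still unsatisfied.
  (4,2): 2/4 same-type → still unsatisfied.

none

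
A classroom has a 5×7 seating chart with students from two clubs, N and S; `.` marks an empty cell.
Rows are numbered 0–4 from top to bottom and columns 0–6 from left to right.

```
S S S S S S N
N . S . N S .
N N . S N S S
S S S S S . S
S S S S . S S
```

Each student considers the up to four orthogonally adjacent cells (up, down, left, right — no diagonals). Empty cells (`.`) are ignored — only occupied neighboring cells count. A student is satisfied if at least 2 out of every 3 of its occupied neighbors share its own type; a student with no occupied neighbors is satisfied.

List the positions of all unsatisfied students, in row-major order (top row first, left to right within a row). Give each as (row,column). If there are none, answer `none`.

(0,0)S 1/2 not
(0,1)S 2/2 satisfied
(0,2)S 3/3 satisfied
(0,3)S 2/2 satisfied
(0,4)S 2/3 satisfied
(0,5)S 2/3 satisfied
(0,6)N 0/1 not
(1,0)N 1/2 not
(1,2)S 1/1 satisfied
(1,4)N 1/3 not
(1,5)S 2/3 satisfied
(2,0)N 2/3 satisfied
(2,1)N 1/2 not
(2,3)S 1/2 not
(2,4)N 1/4 not
(2,5)S 2/3 satisfied
(2,6)S 2/2 satisfied
(3,0)S 2/3 satisfied
(3,1)S 3/4 satisfied
(3,2)S 3/3 satisfied
(3,3)S 4/4 satisfied
(3,4)S 1/2 not
(3,6)S 2/2 satisfied
(4,0)S 2/2 satisfied
(4,1)S 3/3 satisfied
(4,2)S 3/3 satisfied
(4,3)S 2/2 satisfied
(4,5)S 1/1 satisfied
(4,6)S 2/2 satisfied

(0,0), (0,6), (1,0), (1,4), (2,1), (2,3), (2,4), (3,4)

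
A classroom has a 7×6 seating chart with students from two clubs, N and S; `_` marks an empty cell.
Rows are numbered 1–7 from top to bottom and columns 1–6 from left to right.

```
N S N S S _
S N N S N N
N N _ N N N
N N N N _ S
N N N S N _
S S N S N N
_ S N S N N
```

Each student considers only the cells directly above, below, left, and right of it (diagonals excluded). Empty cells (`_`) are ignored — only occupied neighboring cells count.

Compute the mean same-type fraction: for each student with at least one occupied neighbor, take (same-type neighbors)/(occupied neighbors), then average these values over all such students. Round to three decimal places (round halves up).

0.583

Row 1: (1,1)N 0/2 · (1,2)S 0/3 · (1,3)N 1/3 · (1,4)S 2/3 · (1,5)S 1/2
Row 2: (2,1)S 0/3 · (2,2)N 2/4 · (2,3)N 2/3 · (2,4)S 1/4 · (2,5)N 2/4 · (2,6)N 2/2
Row 3: (3,1)N 2/3 · (3,2)N 3/3 · (3,4)N 2/3 · (3,5)N 3/3 · (3,6)N 2/3
Row 4: (4,1)N 3/3 · (4,2)N 4/4 · (4,3)N 3/3 · (4,4)N 2/3 · (4,6)S 0/1
Row 5: (5,1)N 2/3 · (5,2)N 3/4 · (5,3)N 3/4 · (5,4)S 1/4 · (5,5)N 1/2
Row 6: (6,1)S 1/2 · (6,2)S 2/4 · (6,3)N 2/4 · (6,4)S 2/4 · (6,5)N 3/4 · (6,6)N 2/2
Row 7: (7,2)S 1/2 · (7,3)N 1/3 · (7,4)S 1/3 · (7,5)N 2/3 · (7,6)N 2/2
Sum over 37 students: 0/2 + 0/3 + 1/3 + 2/3 + 1/2 + 0/3 + 2/4 + 2/3 + 1/4 + 2/4 + 2/2 + 2/3 + 3/3 + 2/3 + 3/3 + 2/3 + 3/3 + 4/4 + 3/3 + 2/3 + 0/1 + 2/3 + 3/4 + 3/4 + 1/4 + 1/2 + 1/2 + 2/4 + 2/4 + 2/4 + 3/4 + 2/2 + 1/2 + 1/3 + 1/3 + 2/3 + 2/2 = 259/12; mean = 259/12 ÷ 37 = 7/12 = 0.583333… → 0.583.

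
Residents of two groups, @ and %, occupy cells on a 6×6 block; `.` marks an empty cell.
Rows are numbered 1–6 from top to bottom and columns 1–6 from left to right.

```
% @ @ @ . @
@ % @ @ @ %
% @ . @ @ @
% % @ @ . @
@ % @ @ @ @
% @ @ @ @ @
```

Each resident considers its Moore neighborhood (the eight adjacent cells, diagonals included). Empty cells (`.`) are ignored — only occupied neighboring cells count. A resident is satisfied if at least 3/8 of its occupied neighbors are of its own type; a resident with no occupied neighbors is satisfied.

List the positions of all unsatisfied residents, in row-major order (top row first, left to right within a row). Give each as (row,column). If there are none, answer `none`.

(1,1), (2,2), (2,6), (5,1), (6,1)

(1,1)% 1/3 not
(1,2)@ 3/5 satisfied
(1,3)@ 4/5 satisfied
(1,4)@ 4/4 satisfied
(1,6)@ 1/2 satisfied
(2,1)@ 2/5 satisfied
(2,2)% 2/7 not
(2,3)@ 6/7 satisfied
(2,4)@ 6/6 satisfied
(2,5)@ 6/7 satisfied
(2,6)% 0/4 not
(3,1)% 3/5 satisfied
(3,2)@ 3/7 satisfied
(3,4)@ 6/6 satisfied
(3,5)@ 6/7 satisfied
(3,6)@ 3/4 satisfied
(4,1)% 3/5 satisfied
(4,2)% 3/7 satisfied
(4,3)@ 5/7 satisfied
(4,4)@ 6/6 satisfied
(4,6)@ 4/4 satisfied
(5,1)@ 1/5 not
(5,2)% 3/8 satisfied
(5,3)@ 6/8 satisfied
(5,4)@ 7/7 satisfied
(5,5)@ 7/7 satisfied
(5,6)@ 4/4 satisfied
(6,1)% 1/3 not
(6,2)@ 3/5 satisfied
(6,3)@ 4/5 satisfied
(6,4)@ 5/5 satisfied
(6,5)@ 5/5 satisfied
(6,6)@ 3/3 satisfied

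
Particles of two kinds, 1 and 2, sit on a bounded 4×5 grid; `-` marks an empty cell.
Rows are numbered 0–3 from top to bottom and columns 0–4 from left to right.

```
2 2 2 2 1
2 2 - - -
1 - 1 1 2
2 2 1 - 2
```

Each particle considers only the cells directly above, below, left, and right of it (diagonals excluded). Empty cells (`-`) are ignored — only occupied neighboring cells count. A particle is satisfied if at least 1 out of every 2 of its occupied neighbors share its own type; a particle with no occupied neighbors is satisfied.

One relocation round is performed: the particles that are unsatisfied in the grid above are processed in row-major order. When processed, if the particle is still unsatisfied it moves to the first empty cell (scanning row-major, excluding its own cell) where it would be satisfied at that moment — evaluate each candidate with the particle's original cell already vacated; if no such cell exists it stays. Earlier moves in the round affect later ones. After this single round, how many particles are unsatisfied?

0

Initially unsatisfied (in order): (0,4), (2,0).
  (0,4) → (1,3).
  (2,0) → (1,2).
Resulting grid:
2 2 2 2 -
2 2 1 1 -
- - 1 1 2
2 2 1 - 2
All satisfied now.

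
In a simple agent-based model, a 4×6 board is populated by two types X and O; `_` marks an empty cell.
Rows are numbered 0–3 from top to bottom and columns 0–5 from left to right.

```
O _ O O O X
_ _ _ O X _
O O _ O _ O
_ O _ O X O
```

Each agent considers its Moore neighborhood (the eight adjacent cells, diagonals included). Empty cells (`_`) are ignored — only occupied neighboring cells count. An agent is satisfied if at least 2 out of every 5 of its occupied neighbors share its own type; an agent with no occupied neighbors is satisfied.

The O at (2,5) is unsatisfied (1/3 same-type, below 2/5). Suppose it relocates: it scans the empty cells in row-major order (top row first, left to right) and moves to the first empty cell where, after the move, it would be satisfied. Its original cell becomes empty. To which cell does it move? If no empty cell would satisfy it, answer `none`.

(0,1)

Vacating (2,5). Empty cells in order:
  (0,1): 2/2 same-type → satisfied — stop here.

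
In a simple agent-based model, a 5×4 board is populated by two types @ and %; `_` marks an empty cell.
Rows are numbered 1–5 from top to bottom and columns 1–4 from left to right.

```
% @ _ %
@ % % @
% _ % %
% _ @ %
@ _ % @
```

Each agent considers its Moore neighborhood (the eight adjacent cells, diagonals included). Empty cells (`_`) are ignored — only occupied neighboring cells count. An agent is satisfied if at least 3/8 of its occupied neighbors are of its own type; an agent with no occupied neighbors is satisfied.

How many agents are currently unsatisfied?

8

Row 1: (1,1)% 1/3 ✗ · (1,2)@ 1/4 ✗ · (1,4)% 1/2 ✓
Row 2: (2,1)@ 1/4 ✗ · (2,2)% 4/6 ✓ · (2,3)% 4/6 ✓ · (2,4)@ 0/4 ✗
Row 3: (3,1)% 2/3 ✓ · (3,3)% 4/6 ✓ · (3,4)% 3/5 ✓
Row 4: (4,1)% 1/2 ✓ · (4,3)@ 1/5 ✗ · (4,4)% 3/5 ✓
Row 5: (5,1)@ 0/1 ✗ · (5,3)% 1/3 ✗ · (5,4)@ 1/3 ✗
Unsatisfied: (1,1), (1,2), (2,1), (2,4), (4,3), (5,1), (5,3), (5,4) — 8 in total.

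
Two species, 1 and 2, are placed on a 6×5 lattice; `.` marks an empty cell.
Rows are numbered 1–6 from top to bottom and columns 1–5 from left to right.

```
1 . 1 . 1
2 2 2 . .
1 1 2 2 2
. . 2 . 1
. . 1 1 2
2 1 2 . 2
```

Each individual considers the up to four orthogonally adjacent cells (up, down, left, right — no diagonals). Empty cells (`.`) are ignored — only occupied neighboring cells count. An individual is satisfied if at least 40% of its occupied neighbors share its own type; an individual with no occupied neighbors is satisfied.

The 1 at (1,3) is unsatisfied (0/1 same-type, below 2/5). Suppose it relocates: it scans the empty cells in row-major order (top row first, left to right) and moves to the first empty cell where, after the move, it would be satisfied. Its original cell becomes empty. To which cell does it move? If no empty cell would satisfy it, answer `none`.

(1,2)

Vacating (1,3). Empty cells in order:
  (1,2): 1/2 same-type → satisfied — stop here.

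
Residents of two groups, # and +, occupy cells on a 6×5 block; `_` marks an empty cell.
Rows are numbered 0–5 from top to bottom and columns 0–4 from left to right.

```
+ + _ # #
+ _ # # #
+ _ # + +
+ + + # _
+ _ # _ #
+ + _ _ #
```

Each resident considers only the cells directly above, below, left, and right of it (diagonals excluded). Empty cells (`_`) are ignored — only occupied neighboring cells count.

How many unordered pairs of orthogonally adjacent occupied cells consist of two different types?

7

Scan each occupied cell's neighbors to the right and below so each pair is counted once.
From row 0: 0 unlike of 5 pairs (running 0/5).
From row 1: 2 unlike of 6 pairs (running 2/11).
From row 2: 3 unlike of 5 pairs (running 5/16).
From row 3: 2 unlike of 5 pairs (running 7/21).
From row 4: 0 unlike of 2 pairs (running 7/23).
From row 5: 0 unlike of 1 pairs (running 7/24).
Total adjacent occupied pairs: 24; unlike-type pairs: 7.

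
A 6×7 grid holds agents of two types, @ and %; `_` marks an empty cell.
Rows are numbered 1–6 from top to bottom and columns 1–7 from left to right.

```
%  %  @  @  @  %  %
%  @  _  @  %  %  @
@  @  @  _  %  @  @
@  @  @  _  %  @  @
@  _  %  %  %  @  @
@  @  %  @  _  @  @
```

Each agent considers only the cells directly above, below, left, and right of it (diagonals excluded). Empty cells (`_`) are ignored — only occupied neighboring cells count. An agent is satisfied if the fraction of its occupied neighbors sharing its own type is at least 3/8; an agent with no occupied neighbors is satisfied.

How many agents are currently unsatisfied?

7

Row 1: (1,1)% 2/2 ok · (1,2)% 1/3 unhappy · (1,3)@ 1/2 ok · (1,4)@ 3/3 ok · (1,5)@ 1/3 unhappy · (1,6)% 2/3 ok · (1,7)% 1/2 ok
Row 2: (2,1)% 1/3 unhappy · (2,2)@ 1/3 unhappy · (2,4)@ 1/2 ok · (2,5)% 2/4 ok · (2,6)% 2/4 ok · (2,7)@ 1/3 unhappy
Row 3: (3,1)@ 2/3 ok · (3,2)@ 4/4 ok · (3,3)@ 2/2 ok · (3,5)% 2/3 ok · (3,6)@ 2/4 ok · (3,7)@ 3/3 ok
Row 4: (4,1)@ 3/3 ok · (4,2)@ 3/3 ok · (4,3)@ 2/3 ok · (4,5)% 2/3 ok · (4,6)@ 3/4 ok · (4,7)@ 3/3 ok
Row 5: (5,1)@ 2/2 ok · (5,3)% 2/3 ok · (5,4)% 2/3 ok · (5,5)% 2/3 ok · (5,6)@ 3/4 ok · (5,7)@ 3/3 ok
Row 6: (6,1)@ 2/2 ok · (6,2)@ 1/2 ok · (6,3)% 1/3 unhappy · (6,4)@ 0/2 unhappy · (6,6)@ 2/2 ok · (6,7)@ 2/2 ok
Unsatisfied: (1,2), (1,5), (2,1), (2,2), (2,7), (6,3), (6,4) — 7 in total.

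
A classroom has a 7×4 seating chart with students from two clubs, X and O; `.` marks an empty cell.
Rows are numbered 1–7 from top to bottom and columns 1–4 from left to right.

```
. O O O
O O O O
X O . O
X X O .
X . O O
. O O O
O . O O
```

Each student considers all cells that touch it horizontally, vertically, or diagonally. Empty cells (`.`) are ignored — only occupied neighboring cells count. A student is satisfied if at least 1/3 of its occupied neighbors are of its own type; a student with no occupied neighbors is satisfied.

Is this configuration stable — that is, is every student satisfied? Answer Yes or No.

Yes

Row 1: (1,2)O 4/4 satisfied · (1,3)O 5/5 satisfied · (1,4)O 3/3 satisfied
Row 2: (2,1)O 3/4 satisfied · (2,2)O 5/6 satisfied · (2,3)O 7/7 satisfied · (2,4)O 4/4 satisfied
Row 3: (3,1)X 2/5 satisfied · (3,2)O 4/7 satisfied · (3,4)O 3/3 satisfied
Row 4: (4,1)X 3/4 satisfied · (4,2)X 3/6 satisfied · (4,3)O 4/5 satisfied
Row 5: (5,1)X 2/3 satisfied · (5,3)O 5/6 satisfied · (5,4)O 4/4 satisfied
Row 6: (6,2)O 4/5 satisfied · (6,3)O 6/6 satisfied · (6,4)O 5/5 satisfied
Row 7: (7,1)O 1/1 satisfied · (7,3)O 4/4 satisfied · (7,4)O 3/3 satisfied
All meet the threshold, so the configuration is stable.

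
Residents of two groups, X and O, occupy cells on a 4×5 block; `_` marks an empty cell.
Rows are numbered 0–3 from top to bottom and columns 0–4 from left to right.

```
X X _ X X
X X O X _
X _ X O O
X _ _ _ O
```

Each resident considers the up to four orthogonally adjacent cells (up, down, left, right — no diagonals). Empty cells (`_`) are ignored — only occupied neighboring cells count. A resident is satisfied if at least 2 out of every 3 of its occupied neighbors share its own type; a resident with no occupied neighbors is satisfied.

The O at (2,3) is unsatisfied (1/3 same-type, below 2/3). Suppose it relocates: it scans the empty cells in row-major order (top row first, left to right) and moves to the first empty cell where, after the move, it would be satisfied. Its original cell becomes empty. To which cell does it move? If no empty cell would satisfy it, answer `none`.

Vacating (2,3). Empty cells in order:
  (0,2): 1/3 same-type → still unsatisfied.
  (1,4): 1/3 same-type → still unsatisfied.
  (2,1): 0/3 same-type → still unsatisfied.
  (3,1): 0/1 same-type → still unsatisfied.
  (3,2): 0/1 same-type → still unsatisfied.
  (3,3): 1/1 same-type → satisfied — stop here.

(3,3)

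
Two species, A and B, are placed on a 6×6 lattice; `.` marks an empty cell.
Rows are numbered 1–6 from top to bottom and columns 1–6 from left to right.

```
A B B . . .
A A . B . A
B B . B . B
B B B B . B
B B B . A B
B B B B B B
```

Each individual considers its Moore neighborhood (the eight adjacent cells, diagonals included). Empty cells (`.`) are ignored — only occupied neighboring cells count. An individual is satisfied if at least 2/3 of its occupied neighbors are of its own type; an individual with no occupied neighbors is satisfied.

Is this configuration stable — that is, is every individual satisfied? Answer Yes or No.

No

(1,1)A 2/3 satisfied
(1,2)B 1/4 not
(1,3)B 2/3 satisfied
(2,1)A 2/5 not
(2,2)A 2/6 not
(2,4)B 2/2 satisfied
(2,6)A 0/1 not
(3,1)B 3/5 not
(3,2)B 4/6 satisfied
(3,4)B 3/3 satisfied
(3,6)B 1/2 not
(4,1)B 5/5 satisfied
(4,2)B 7/7 satisfied
(4,3)B 6/6 satisfied
(4,4)B 3/4 satisfied
(4,6)B 2/3 satisfied
(5,1)B 5/5 satisfied
(5,2)B 8/8 satisfied
(5,3)B 7/7 satisfied
(5,5)A 0/6 not
(5,6)B 3/4 satisfied
(6,1)B 3/3 satisfied
(6,2)B 5/5 satisfied
(6,3)B 4/4 satisfied
(6,4)B 3/4 satisfied
(6,5)B 3/4 satisfied
(6,6)B 2/3 satisfied
For instance (1,2) has only 1/4 same-type neighbors, below 2/3.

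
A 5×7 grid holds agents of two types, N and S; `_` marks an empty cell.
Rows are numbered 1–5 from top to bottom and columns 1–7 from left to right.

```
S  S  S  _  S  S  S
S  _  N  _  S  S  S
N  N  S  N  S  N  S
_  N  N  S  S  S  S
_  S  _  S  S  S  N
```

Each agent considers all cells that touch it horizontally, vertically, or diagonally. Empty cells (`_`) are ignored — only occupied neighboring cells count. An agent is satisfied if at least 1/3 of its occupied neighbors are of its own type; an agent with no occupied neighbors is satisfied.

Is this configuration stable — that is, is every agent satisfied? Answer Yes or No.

Row 1: (1,1)S 2/2 ok · (1,2)S 3/4 ok · (1,3)S 1/2 ok · (1,5)S 3/3 ok · (1,6)S 5/5 ok · (1,7)S 3/3 ok
Row 2: (2,1)S 2/4 ok · (2,3)N 2/5 ok · (2,5)S 4/6 ok · (2,6)S 7/8 ok · (2,7)S 4/5 ok
Row 3: (3,1)N 2/3 ok · (3,2)N 4/6 ok · (3,3)S 1/6 unhappy · (3,4)N 2/7 unhappy · (3,5)S 5/7 ok · (3,6)N 0/8 unhappy · (3,7)S 4/5 ok
Row 4: (4,2)N 3/5 ok · (4,3)N 3/7 ok · (4,4)S 5/7 ok · (4,5)S 6/8 ok · (4,6)S 6/8 ok · (4,7)S 3/5 ok
Row 5: (5,2)S 0/2 unhappy · (5,4)S 3/4 ok · (5,5)S 5/5 ok · (5,6)S 4/5 ok · (5,7)N 0/3 unhappy
For instance (3,3) has only 1/6 same-type neighbors, below 1/3.

No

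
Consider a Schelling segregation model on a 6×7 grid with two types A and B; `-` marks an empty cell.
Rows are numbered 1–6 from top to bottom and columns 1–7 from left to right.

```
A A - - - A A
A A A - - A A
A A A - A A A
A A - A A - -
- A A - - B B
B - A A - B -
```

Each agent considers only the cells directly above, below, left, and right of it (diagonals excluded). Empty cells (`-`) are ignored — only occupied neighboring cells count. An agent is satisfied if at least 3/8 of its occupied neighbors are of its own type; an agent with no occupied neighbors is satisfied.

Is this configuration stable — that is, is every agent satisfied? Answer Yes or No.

Yes

(1,1)A 2/2 ok
(1,2)A 2/2 ok
(1,6)A 2/2 ok
(1,7)A 2/2 ok
(2,1)A 3/3 ok
(2,2)A 4/4 ok
(2,3)A 2/2 ok
(2,6)A 3/3 ok
(2,7)A 3/3 ok
(3,1)A 3/3 ok
(3,2)A 4/4 ok
(3,3)A 2/2 ok
(3,5)A 2/2 ok
(3,6)A 3/3 ok
(3,7)A 2/2 ok
(4,1)A 2/2 ok
(4,2)A 3/3 ok
(4,4)A 1/1 ok
(4,5)A 2/2 ok
(5,2)A 2/2 ok
(5,3)A 2/2 ok
(5,6)B 2/2 ok
(5,7)B 1/1 ok
(6,1)B 0/0 ok
(6,3)A 2/2 ok
(6,4)A 1/1 ok
(6,6)B 1/1 ok
All meet the threshold, so the configuration is stable.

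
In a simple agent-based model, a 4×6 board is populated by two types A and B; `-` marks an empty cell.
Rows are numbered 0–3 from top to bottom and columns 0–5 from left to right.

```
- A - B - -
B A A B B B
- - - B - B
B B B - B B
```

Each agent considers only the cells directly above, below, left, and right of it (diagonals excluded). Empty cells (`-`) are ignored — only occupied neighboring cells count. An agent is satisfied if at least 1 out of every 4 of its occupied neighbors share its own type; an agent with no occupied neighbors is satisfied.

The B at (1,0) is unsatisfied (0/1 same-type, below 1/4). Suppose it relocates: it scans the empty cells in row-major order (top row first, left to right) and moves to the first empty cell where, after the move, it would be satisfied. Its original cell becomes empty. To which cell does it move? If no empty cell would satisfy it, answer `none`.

Vacating (1,0). Empty cells in order:
  (0,0): 0/1 same-type → still unsatisfied.
  (0,2): 1/3 same-type → satisfied — stop here.

(0,2)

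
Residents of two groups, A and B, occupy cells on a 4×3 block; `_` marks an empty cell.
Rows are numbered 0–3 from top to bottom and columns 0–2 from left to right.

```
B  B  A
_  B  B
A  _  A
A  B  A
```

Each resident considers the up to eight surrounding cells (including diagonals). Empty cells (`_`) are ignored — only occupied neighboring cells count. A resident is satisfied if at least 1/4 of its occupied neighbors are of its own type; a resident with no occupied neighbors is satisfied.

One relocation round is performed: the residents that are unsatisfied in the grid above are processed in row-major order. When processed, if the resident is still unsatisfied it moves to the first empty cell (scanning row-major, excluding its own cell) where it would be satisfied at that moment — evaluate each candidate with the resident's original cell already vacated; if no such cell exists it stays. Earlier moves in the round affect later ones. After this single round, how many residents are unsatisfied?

0

Initially unsatisfied (in order): (0,2), (3,1).
  (0,2) → (1,0).
  (3,1) → (0,2).
Resulting grid:
B B B
A B B
A _ A
A _ A
All satisfied now.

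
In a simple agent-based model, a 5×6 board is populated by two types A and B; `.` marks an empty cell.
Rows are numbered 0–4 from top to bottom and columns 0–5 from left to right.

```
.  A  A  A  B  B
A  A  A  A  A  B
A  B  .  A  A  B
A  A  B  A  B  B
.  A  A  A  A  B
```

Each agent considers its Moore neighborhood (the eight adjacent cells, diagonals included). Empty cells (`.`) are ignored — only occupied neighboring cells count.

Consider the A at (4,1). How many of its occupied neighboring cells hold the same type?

Occupied neighbors of (4,1): (3,0)=A, (3,1)=A, (3,2)=B, (4,2)=A.
Same type (A): 3 of 4.

3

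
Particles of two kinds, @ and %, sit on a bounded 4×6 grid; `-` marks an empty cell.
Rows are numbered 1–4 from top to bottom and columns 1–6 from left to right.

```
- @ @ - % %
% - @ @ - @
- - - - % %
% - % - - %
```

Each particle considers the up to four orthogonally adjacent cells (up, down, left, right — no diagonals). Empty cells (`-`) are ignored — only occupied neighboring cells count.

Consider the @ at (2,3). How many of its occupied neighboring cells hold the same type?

2

Occupied neighbors of (2,3): (1,3)=@, (2,4)=@.
Same type (@): 2 of 2.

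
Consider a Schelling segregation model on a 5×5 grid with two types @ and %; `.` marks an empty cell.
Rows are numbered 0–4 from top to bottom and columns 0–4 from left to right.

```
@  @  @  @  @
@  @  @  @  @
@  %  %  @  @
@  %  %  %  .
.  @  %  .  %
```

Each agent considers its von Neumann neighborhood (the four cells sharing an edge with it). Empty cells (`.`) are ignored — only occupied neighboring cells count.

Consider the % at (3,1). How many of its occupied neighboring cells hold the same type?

2

Occupied neighbors of (3,1): (2,1)=%, (4,1)=@, (3,0)=@, (3,2)=%.
Same type (%): 2 of 4.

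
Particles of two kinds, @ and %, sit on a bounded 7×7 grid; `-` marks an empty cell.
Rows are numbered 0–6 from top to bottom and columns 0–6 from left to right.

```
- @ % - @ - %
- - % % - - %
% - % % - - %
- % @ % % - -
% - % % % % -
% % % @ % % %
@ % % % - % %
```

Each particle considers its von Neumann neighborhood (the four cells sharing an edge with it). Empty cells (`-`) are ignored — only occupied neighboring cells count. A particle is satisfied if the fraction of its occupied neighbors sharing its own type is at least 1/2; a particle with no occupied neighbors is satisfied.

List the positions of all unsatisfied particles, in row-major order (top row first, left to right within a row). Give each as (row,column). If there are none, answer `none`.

(0,1)@ 0/1 not
(0,2)% 1/2 satisfied
(0,4)@ 0/0 satisfied
(0,6)% 1/1 satisfied
(1,2)% 3/3 satisfied
(1,3)% 2/2 satisfied
(1,6)% 2/2 satisfied
(2,0)% 0/0 satisfied
(2,2)% 2/3 satisfied
(2,3)% 3/3 satisfied
(2,6)% 1/1 satisfied
(3,1)% 0/1 not
(3,2)@ 0/4 not
(3,3)% 3/4 satisfied
(3,4)% 2/2 satisfied
(4,0)% 1/1 satisfied
(4,2)% 2/3 satisfied
(4,3)% 3/4 satisfied
(4,4)% 4/4 satisfied
(4,5)% 2/2 satisfied
(5,0)% 2/3 satisfied
(5,1)% 3/3 satisfied
(5,2)% 3/4 satisfied
(5,3)@ 0/4 not
(5,4)% 2/3 satisfied
(5,5)% 4/4 satisfied
(5,6)% 2/2 satisfied
(6,0)@ 0/2 not
(6,1)% 2/3 satisfied
(6,2)% 3/3 satisfied
(6,3)% 1/2 satisfied
(6,5)% 2/2 satisfied
(6,6)% 2/2 satisfied

(0,1), (3,1), (3,2), (5,3), (6,0)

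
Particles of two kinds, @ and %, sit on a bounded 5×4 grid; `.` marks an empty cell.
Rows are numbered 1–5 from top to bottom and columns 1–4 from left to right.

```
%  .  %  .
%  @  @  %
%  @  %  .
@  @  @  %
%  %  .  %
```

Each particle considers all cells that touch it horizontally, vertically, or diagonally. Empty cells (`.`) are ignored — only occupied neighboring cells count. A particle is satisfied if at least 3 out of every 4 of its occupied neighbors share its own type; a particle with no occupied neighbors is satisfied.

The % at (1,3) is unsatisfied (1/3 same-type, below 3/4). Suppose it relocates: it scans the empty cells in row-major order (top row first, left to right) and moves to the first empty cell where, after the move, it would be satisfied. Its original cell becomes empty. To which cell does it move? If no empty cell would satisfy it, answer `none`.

Vacating (1,3). Empty cells in order:
  (1,2): 2/4 same-type → still unsatisfied.
  (1,4): 1/2 same-type → still unsatisfied.
  (3,4): 3/5 same-type → still unsatisfied.
  (5,3): 3/5 same-type → still unsatisfied.

none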